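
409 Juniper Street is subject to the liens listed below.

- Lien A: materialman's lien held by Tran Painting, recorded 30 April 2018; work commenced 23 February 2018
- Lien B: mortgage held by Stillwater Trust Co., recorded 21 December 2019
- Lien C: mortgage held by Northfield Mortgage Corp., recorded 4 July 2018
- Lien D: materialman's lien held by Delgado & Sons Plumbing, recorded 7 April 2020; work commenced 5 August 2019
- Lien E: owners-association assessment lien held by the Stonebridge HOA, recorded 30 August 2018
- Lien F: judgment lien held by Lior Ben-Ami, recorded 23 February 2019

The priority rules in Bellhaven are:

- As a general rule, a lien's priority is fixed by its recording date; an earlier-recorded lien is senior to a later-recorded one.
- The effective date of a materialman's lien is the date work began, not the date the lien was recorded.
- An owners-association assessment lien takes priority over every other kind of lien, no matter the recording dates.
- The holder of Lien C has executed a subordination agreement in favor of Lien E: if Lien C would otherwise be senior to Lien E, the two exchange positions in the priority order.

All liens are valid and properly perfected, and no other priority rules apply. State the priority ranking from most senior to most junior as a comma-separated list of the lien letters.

Adjusting effective dates: A is treated as recorded 23 February 2018, the work-commencement date; D relates back to 5 August 2019 (work commenced).
As an owners-association assessment lien, E is senior to every other lien.
Remaining liens by effective date: A (23 February 2018), C (4 July 2018), F (23 February 2019), D (5 August 2019), B (21 December 2019).
C is already junior to E, so the subordination agreement changes nothing.

E, A, C, F, D, B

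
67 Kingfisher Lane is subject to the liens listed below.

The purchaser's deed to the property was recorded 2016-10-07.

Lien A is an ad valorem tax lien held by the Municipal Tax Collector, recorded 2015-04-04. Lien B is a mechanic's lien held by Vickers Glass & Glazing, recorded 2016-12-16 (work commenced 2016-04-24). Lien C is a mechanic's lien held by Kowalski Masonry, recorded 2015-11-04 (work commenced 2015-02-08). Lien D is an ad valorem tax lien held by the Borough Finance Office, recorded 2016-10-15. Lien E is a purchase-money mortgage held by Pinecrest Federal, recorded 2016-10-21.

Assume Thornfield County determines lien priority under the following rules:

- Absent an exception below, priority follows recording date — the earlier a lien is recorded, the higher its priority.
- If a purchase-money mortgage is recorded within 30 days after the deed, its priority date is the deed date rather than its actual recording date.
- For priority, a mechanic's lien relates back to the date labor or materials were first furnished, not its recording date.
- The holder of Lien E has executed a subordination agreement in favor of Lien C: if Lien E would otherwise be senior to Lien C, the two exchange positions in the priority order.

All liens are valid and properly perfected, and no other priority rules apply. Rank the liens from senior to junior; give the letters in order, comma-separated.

C, A, B, E, D

Effective dates: B is treated as recorded 2016-04-24, the work-commencement date; C relates back to 2015-02-08 (work commenced); E's effective date is the deed date, 2016-10-07.
Ordering by effective date: C (2015-02-08), A (2015-04-04), B (2016-04-24), E (2016-10-07), D (2016-10-15).
E already ranks below C; the subordination has no effect.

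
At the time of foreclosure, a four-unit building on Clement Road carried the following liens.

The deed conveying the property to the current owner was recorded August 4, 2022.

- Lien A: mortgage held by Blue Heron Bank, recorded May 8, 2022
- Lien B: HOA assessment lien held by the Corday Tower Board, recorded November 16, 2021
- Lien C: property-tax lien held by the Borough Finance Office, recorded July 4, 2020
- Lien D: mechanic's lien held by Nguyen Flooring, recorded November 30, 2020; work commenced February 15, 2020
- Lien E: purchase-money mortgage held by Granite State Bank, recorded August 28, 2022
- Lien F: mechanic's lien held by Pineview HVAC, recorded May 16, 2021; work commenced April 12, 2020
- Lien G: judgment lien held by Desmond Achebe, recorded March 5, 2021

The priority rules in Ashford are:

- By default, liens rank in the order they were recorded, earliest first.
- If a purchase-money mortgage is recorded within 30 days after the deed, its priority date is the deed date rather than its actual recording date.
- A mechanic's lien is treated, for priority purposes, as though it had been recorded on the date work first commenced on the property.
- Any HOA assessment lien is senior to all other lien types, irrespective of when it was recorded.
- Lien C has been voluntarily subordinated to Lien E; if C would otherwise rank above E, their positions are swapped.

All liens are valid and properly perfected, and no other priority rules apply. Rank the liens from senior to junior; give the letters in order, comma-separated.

Effective dates: D relates back to February 15, 2020 (work commenced); E was recorded within the 30-day window, so its effective date is the deed date August 4, 2022; F relates back to April 12, 2020 (work commenced).
B is an HOA assessment lien and takes priority over every other lien.
The other liens, earliest effective date first: D (February 15, 2020), F (April 12, 2020), C (July 4, 2020), G (March 5, 2021), A (May 8, 2022), E (August 4, 2022).
C is senior to E before the subordination, so the two trade places.

B, D, F, E, G, A, C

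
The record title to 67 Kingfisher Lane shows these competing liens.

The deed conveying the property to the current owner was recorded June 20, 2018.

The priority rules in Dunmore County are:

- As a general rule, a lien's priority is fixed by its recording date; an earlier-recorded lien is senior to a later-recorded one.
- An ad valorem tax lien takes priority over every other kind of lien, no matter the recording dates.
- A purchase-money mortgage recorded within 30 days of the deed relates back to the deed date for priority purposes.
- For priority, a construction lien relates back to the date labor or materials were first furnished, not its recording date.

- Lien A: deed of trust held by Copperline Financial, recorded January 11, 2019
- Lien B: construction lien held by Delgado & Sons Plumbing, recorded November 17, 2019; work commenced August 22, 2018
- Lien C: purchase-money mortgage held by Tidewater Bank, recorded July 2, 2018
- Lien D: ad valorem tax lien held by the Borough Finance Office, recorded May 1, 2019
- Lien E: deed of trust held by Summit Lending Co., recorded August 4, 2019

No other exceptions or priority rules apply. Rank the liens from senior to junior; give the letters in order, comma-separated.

D, C, B, A, E

Effective dates after the stated exceptions: B is treated as recorded August 22, 2018, the work-commencement date; C relates back to the deed date June 20, 2018.
As an ad valorem tax lien, D is senior to every other lien.
The other liens, earliest effective date first: C (June 20, 2018), B (August 22, 2018), A (January 11, 2019), E (August 4, 2019).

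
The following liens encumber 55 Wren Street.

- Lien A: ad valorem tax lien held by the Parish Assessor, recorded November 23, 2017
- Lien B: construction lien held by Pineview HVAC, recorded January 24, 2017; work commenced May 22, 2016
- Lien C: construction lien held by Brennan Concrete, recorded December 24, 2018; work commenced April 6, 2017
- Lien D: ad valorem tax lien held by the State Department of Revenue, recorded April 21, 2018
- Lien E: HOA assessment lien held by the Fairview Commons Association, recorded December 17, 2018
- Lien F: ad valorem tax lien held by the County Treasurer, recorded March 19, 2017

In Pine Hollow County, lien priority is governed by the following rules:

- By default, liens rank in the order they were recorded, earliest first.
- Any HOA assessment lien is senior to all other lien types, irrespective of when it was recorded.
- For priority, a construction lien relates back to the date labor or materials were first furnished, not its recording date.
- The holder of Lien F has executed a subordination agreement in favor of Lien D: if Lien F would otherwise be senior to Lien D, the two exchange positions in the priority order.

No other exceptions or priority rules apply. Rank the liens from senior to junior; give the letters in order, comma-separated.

Effective dates after the stated exceptions: B is treated as recorded May 22, 2016, the work-commencement date; C is treated as recorded April 6, 2017, the work-commencement date.
E is an HOA assessment lien and takes priority over every other lien.
The other liens, earliest effective date first: B (May 22, 2016), F (March 19, 2017), C (April 6, 2017), A (November 23, 2017), D (April 21, 2018).
F is senior to D before the subordination, so the two trade places.

E, B, D, C, A, F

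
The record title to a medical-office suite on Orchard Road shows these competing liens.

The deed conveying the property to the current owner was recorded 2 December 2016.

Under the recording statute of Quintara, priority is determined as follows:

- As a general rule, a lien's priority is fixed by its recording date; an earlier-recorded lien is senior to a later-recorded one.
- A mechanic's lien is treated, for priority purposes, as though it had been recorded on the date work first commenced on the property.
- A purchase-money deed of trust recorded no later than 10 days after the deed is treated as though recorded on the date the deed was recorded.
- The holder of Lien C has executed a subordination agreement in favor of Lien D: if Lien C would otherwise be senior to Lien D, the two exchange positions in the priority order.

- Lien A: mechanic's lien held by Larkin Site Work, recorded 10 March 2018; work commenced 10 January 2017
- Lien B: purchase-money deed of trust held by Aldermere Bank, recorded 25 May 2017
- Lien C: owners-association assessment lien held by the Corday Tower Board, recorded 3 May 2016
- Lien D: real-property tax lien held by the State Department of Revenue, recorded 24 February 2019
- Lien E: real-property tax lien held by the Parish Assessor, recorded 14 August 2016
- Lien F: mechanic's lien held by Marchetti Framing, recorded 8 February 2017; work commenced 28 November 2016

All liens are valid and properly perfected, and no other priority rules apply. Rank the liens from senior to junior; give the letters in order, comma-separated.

Adjusting effective dates: A's effective date is 10 January 2017, when work began; B was recorded 174 days after the deed, outside the 10-day window, so it keeps its recording date; F's effective date is 28 November 2016, when work began.
Sorted by effective date: C (3 May 2016), E (14 August 2016), F (28 November 2016), A (10 January 2017), B (25 May 2017), D (24 February 2019).
The subordination applies — C was senior to D — so C and D swap.

D, E, F, A, B, C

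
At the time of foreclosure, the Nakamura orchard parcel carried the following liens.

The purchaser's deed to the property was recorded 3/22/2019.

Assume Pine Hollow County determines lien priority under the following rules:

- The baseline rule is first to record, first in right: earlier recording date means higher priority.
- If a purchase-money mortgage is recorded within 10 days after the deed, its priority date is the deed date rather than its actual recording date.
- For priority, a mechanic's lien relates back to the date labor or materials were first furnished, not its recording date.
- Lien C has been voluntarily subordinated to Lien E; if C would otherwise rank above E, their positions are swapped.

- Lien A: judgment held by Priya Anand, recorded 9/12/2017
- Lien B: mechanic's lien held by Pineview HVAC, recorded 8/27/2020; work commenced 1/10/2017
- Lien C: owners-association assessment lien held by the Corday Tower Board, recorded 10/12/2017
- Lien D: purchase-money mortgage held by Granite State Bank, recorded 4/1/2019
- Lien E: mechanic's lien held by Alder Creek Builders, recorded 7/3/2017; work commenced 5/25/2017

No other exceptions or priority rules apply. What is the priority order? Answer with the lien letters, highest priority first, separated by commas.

B, E, A, C, D

Effective dates after the stated exceptions: B relates back to 1/10/2017 (work commenced); D relates back to the deed date 3/22/2019; E's effective date is 5/25/2017, when work began.
Ordering by effective date: B (1/10/2017), E (5/25/2017), A (9/12/2017), C (10/12/2017), D (3/22/2019).
Since C is not senior to E, the subordination leaves the order unchanged.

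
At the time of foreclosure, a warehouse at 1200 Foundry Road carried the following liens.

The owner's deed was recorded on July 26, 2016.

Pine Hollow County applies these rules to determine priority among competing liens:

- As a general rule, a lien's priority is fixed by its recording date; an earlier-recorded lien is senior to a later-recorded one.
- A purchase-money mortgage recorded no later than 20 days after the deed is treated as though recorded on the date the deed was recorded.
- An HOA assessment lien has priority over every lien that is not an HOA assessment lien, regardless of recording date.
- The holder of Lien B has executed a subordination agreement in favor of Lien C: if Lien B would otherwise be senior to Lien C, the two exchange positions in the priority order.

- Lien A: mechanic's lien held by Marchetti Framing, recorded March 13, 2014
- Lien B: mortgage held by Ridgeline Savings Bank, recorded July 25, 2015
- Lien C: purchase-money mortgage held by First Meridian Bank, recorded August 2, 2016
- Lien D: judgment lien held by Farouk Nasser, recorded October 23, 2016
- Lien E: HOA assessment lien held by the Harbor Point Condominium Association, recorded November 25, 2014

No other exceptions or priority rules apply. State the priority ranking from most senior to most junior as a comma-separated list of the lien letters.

E, A, C, B, D

Effective dates: C's effective date is the deed date, July 26, 2016.
E is an HOA assessment lien, so it outranks all other liens regardless of date.
Remaining liens by effective date: A (March 13, 2014), B (July 25, 2015), C (July 26, 2016), D (October 23, 2016).
The subordination applies — B was senior to C — so B and C swap.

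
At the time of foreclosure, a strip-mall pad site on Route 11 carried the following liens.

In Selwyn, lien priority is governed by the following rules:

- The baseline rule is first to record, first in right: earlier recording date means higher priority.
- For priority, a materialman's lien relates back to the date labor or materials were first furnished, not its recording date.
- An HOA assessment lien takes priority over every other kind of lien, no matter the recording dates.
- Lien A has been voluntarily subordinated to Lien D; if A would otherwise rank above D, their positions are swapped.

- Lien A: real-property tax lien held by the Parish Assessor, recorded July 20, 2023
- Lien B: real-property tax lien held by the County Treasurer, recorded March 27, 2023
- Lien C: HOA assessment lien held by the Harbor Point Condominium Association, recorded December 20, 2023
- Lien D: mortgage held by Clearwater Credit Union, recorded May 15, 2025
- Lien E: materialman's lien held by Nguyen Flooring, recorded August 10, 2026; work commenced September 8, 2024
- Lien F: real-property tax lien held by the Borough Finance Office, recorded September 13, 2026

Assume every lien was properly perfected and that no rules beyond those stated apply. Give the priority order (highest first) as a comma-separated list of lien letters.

C, B, D, E, A, F

First, effective dates: E's effective date is September 8, 2024, when work began.
As an HOA assessment lien, C is senior to every other lien.
Ordering the rest by effective date: B (March 27, 2023), A (July 20, 2023), E (September 8, 2024), D (May 15, 2025), F (September 13, 2026).
Because A would otherwise rank above D, the subordination swaps them.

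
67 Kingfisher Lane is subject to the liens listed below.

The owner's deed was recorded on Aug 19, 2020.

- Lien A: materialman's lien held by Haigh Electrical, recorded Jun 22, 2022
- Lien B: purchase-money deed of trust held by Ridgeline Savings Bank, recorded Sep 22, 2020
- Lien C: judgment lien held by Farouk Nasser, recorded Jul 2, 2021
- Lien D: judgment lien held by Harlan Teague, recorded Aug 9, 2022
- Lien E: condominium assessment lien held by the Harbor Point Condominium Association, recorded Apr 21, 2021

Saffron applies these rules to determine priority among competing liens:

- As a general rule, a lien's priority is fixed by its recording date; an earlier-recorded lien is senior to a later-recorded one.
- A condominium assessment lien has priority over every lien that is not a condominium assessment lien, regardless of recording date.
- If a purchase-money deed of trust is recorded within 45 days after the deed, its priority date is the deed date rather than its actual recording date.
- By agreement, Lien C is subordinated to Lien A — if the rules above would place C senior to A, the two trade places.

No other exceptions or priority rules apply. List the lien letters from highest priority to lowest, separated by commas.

Adjusting effective dates: B relates back to the deed date Aug 19, 2020.
E, as a condominium assessment lien, has superpriority and ranks first.
Among the remaining liens, by effective date: B (Aug 19, 2020), C (Jul 2, 2021), A (Jun 22, 2022), D (Aug 9, 2022).
Because C would otherwise rank above A, the subordination swaps them.

E, B, A, C, D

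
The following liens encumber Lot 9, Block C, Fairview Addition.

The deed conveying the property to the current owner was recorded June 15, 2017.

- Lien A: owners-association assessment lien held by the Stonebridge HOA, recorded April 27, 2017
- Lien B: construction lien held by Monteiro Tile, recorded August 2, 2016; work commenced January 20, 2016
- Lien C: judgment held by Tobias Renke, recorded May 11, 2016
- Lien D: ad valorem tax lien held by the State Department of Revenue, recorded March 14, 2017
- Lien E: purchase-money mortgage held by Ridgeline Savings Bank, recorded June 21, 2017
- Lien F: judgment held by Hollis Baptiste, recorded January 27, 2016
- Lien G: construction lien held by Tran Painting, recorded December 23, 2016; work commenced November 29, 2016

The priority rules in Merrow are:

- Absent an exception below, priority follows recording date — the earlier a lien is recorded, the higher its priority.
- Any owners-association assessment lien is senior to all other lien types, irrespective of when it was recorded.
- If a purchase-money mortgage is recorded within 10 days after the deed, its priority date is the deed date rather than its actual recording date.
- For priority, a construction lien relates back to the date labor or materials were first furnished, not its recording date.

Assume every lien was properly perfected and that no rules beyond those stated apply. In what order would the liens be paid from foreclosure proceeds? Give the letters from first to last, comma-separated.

A, B, F, C, G, D, E

Effective dates: B is treated as recorded January 20, 2016, the work-commencement date; E's effective date is the deed date, June 15, 2017; G's effective date is November 29, 2016, when work began.
A, as an owners-association assessment lien, has superpriority and ranks first.
The other liens, earliest effective date first: B (January 20, 2016), F (January 27, 2016), C (May 11, 2016), G (November 29, 2016), D (March 14, 2017), E (June 15, 2017).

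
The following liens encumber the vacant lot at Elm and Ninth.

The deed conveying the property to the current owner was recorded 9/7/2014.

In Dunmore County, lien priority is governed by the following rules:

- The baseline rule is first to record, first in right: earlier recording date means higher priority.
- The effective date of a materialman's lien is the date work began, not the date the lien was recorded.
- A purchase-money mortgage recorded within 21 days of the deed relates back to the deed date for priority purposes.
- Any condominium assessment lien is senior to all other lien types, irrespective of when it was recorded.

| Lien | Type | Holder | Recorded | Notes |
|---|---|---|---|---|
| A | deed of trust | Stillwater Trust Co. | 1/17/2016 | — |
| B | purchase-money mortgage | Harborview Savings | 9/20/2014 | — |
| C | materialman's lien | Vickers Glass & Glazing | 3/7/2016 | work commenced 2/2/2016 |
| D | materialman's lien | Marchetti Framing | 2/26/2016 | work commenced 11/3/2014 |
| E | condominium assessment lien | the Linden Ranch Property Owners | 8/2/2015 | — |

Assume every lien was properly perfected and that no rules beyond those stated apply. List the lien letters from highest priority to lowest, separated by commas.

Effective dates: B relates back to the deed date 9/7/2014; C's effective date is 2/2/2016, when work began; D is treated as recorded 11/3/2014, the work-commencement date.
E, as a condominium assessment lien, has superpriority and ranks first.
Remaining liens by effective date: B (9/7/2014), D (11/3/2014), A (1/17/2016), C (2/2/2016).

E, B, D, A, C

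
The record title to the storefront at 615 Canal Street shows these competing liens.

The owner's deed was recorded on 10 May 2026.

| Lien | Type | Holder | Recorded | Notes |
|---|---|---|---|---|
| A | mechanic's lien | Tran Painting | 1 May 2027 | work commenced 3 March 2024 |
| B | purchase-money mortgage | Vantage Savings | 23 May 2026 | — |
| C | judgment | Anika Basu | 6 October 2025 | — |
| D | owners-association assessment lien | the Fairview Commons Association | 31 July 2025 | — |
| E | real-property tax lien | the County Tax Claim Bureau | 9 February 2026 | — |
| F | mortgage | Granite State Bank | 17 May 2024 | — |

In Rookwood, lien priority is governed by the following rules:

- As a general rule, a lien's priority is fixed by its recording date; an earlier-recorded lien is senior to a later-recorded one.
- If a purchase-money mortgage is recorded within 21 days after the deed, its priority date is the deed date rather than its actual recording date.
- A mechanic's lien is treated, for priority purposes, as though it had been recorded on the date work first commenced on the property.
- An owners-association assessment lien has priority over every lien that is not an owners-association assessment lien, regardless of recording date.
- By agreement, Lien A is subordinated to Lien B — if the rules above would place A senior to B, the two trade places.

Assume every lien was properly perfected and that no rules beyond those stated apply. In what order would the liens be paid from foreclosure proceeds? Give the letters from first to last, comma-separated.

Effective dates: A is treated as recorded 3 March 2024, the work-commencement date; B's effective date is the deed date, 10 May 2026.
As an owners-association assessment lien, D is senior to every other lien.
Remaining liens by effective date: A (3 March 2024), F (17 May 2024), C (6 October 2025), E (9 February 2026), B (10 May 2026).
A would otherwise be senior to B, so under the subordination agreement A and B exchange positions.

D, B, F, C, E, A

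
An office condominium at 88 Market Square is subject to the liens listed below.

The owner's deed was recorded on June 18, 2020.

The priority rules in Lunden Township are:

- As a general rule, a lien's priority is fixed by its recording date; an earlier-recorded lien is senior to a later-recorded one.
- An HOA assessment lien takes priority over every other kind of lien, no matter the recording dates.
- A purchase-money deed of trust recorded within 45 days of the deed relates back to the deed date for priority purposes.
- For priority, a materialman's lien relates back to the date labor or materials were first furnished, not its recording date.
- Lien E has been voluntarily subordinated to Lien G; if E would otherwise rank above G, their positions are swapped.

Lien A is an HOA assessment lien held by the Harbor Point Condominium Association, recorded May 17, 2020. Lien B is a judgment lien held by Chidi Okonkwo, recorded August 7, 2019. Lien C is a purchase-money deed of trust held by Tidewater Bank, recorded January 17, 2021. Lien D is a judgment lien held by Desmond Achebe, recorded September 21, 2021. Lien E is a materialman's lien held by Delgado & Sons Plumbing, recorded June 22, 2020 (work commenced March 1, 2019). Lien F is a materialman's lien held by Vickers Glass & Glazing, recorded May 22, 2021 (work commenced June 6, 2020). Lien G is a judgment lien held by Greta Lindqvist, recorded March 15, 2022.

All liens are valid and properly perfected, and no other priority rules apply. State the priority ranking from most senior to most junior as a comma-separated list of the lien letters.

A, G, B, F, C, D, E

Adjusting effective dates: C was recorded 213 days after the deed — beyond 45 days — so no relation-back applies; E is treated as recorded March 1, 2019, the work-commencement date; F is treated as recorded June 6, 2020, the work-commencement date.
A, as an HOA assessment lien, has superpriority and ranks first.
Ordering the rest by effective date: E (March 1, 2019), B (August 7, 2019), F (June 6, 2020), C (January 17, 2021), D (September 21, 2021), G (March 15, 2022).
The subordination applies — E was senior to G — so E and G swap.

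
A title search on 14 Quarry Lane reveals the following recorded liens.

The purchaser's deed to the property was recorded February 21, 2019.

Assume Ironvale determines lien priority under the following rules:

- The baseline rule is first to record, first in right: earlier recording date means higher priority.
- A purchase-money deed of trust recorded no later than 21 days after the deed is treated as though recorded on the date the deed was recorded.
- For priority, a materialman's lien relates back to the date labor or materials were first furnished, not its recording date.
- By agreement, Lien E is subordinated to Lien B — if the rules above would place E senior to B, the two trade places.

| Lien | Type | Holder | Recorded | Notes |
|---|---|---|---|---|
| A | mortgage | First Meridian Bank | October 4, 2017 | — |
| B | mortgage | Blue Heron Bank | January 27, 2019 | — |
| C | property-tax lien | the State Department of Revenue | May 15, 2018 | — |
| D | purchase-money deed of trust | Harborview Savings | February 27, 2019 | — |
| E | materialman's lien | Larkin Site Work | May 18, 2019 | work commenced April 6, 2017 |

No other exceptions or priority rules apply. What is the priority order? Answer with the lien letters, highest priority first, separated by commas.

B, A, C, E, D

First, effective dates: D's effective date is the deed date, February 21, 2019; E is treated as recorded April 6, 2017, the work-commencement date.
By effective date, earliest first: E (April 6, 2017), A (October 4, 2017), C (May 15, 2018), B (January 27, 2019), D (February 21, 2019).
Because E would otherwise rank above B, the subordination swaps them.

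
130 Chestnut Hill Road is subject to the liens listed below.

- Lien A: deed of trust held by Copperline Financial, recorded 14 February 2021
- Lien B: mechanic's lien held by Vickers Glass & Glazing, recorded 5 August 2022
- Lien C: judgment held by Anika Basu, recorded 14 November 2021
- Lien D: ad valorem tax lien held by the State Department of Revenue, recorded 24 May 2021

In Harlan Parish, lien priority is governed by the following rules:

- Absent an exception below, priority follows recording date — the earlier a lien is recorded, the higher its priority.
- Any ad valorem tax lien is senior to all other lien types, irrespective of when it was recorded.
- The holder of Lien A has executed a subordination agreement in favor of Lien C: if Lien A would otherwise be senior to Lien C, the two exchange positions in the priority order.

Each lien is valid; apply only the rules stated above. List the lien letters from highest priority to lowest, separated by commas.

D, C, A, B

As an ad valorem tax lien, D is senior to every other lien.
Remaining liens by effective date: A (14 February 2021), C (14 November 2021), B (5 August 2022).
A is senior to C before the subordination, so the two trade places.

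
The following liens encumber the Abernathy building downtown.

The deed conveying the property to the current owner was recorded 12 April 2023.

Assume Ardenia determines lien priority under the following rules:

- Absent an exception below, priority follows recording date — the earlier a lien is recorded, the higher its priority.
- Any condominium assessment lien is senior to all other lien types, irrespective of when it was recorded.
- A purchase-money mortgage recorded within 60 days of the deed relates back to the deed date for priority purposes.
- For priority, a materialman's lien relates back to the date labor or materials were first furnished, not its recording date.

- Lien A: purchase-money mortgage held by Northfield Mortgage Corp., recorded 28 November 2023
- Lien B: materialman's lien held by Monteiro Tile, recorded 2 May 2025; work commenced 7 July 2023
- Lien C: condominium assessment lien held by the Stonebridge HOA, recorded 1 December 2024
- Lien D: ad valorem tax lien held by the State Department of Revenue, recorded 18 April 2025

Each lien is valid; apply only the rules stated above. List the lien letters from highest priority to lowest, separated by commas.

C, B, A, D

Effective dates: A was recorded 230 days after the deed, outside the 60-day window, so it keeps its recording date; B relates back to 7 July 2023 (work commenced).
C, as a condominium assessment lien, has superpriority and ranks first.
Remaining liens by effective date: B (7 July 2023), A (28 November 2023), D (18 April 2025).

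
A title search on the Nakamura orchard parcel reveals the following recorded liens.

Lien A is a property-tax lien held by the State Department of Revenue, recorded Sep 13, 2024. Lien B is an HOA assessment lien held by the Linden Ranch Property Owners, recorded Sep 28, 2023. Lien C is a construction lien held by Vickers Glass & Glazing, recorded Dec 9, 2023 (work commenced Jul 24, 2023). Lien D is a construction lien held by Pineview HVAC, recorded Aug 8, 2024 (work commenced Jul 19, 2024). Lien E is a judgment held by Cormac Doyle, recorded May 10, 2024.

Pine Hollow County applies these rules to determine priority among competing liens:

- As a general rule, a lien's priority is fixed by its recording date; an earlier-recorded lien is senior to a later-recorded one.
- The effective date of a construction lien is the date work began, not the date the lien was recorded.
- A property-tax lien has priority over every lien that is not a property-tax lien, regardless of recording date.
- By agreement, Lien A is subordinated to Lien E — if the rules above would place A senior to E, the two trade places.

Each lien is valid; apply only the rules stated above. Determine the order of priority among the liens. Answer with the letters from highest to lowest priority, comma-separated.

Effective dates: C's effective date is Jul 24, 2023, when work began; D is treated as recorded Jul 19, 2024, the work-commencement date.
As a property-tax lien, A is senior to every other lien.
Remaining liens by effective date: C (Jul 24, 2023), B (Sep 28, 2023), E (May 10, 2024), D (Jul 19, 2024).
A is senior to E before the subordination, so the two trade places.

E, C, B, A, D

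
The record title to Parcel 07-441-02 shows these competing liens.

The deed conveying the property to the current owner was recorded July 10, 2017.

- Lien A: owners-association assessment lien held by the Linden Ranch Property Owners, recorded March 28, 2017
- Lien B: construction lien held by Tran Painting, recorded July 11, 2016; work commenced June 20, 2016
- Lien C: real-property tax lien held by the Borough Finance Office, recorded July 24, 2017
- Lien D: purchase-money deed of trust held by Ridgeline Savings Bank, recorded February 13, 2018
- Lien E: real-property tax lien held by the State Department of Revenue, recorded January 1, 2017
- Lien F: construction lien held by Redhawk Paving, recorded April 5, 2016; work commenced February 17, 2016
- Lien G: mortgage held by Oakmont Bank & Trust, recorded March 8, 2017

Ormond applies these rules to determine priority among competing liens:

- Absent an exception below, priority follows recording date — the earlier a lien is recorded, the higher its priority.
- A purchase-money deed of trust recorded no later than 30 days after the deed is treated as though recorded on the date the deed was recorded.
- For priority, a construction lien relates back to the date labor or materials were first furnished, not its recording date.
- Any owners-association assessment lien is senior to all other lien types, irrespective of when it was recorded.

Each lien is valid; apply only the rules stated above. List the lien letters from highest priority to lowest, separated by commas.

A, F, B, E, G, C, D

First, effective dates: B is treated as recorded June 20, 2016, the work-commencement date; D missed the 30-day window (218 days after the deed), so its recording date stands; F is treated as recorded February 17, 2016, the work-commencement date.
As an owners-association assessment lien, A is senior to every other lien.
Ordering the rest by effective date: F (February 17, 2016), B (June 20, 2016), E (January 1, 2017), G (March 8, 2017), C (July 24, 2017), D (February 13, 2018).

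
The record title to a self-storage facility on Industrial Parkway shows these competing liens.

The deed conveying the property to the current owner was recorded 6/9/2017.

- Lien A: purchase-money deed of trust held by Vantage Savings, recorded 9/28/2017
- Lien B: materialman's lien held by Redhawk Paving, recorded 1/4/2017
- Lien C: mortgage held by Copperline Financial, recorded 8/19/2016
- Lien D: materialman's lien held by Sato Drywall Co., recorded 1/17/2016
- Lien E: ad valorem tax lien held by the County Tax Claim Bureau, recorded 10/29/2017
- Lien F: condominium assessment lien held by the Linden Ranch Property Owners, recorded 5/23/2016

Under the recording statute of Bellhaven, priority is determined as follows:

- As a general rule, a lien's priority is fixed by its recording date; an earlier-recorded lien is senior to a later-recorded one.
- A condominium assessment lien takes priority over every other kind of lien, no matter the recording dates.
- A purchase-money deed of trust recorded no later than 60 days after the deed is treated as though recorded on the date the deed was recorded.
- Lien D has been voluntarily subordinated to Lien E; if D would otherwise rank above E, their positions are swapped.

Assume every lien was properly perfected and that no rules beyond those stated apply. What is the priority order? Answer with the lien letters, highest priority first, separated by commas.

First, effective dates: A was recorded 111 days after the deed, outside the 60-day window, so it keeps its recording date.
F is a condominium assessment lien and takes priority over every other lien.
Among the remaining liens, by effective date: D (1/17/2016), C (8/19/2016), B (1/4/2017), A (9/28/2017), E (10/29/2017).
D would otherwise be senior to E, so under the subordination agreement D and E exchange positions.

F, E, C, B, A, D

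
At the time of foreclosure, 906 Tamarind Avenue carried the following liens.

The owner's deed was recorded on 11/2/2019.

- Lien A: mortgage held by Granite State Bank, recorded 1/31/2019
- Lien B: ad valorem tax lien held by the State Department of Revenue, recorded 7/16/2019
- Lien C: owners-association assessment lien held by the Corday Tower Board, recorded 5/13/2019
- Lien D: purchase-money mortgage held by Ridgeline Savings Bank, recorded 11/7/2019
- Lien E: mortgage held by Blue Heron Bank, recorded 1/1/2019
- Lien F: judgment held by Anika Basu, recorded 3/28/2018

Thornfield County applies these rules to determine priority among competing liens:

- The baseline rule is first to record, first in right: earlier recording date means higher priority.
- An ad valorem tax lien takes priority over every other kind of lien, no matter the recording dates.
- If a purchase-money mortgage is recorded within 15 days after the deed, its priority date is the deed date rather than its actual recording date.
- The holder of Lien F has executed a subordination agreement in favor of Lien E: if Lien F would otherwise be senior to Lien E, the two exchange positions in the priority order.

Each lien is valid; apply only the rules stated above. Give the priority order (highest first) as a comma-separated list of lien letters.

B, E, F, A, C, D

Adjusting effective dates: D's effective date is the deed date, 11/2/2019.
B is an ad valorem tax lien and takes priority over every other lien.
Ordering the rest by effective date: F (3/28/2018), E (1/1/2019), A (1/31/2019), C (5/13/2019), D (11/2/2019).
F is senior to E before the subordination, so the two trade places.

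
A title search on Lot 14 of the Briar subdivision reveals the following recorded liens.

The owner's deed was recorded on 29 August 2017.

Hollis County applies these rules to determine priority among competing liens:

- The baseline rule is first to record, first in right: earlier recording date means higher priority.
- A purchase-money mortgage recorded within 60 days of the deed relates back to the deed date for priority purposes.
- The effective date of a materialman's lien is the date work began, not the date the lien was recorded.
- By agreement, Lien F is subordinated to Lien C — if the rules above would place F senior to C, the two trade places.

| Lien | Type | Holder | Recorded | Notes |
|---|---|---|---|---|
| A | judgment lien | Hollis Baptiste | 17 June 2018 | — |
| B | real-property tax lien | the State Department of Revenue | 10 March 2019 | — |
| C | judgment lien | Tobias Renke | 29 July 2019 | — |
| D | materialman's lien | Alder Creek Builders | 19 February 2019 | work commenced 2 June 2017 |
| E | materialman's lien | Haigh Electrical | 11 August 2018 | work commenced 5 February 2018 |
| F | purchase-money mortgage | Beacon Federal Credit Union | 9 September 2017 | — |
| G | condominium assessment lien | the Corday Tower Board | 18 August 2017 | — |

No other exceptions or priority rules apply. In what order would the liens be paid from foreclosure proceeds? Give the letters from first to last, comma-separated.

D, G, C, E, A, B, F

Effective dates: D's effective date is 2 June 2017, when work began; E is treated as recorded 5 February 2018, the work-commencement date; F relates back to the deed date 29 August 2017.
By effective date: D (2 June 2017), G (18 August 2017), F (29 August 2017), E (5 February 2018), A (17 June 2018), B (10 March 2019), C (29 July 2019).
F would otherwise be senior to C, so under the subordination agreement F and C exchange positions.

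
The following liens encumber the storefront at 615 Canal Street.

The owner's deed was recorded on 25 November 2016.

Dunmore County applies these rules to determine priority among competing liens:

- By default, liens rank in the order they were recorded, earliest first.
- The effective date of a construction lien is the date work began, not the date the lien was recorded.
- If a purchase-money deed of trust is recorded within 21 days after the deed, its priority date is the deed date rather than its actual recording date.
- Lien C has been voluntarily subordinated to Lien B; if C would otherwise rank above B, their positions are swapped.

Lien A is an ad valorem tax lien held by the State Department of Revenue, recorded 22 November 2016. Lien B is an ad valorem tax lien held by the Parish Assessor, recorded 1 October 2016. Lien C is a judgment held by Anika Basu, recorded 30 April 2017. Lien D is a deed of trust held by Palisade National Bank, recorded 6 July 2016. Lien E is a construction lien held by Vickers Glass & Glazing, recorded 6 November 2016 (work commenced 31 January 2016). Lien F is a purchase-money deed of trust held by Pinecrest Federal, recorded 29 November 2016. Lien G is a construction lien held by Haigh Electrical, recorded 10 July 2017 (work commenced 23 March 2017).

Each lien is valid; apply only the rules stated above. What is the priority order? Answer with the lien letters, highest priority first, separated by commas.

Effective dates: E relates back to 31 January 2016 (work commenced); F was recorded within the 21-day window, so its effective date is the deed date 25 November 2016; G relates back to 23 March 2017 (work commenced).
By effective date, earliest first: E (31 January 2016), D (6 July 2016), B (1 October 2016), A (22 November 2016), F (25 November 2016), G (23 March 2017), C (30 April 2017).
Since C is not senior to B, the subordination leaves the order unchanged.

E, D, B, A, F, G, C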